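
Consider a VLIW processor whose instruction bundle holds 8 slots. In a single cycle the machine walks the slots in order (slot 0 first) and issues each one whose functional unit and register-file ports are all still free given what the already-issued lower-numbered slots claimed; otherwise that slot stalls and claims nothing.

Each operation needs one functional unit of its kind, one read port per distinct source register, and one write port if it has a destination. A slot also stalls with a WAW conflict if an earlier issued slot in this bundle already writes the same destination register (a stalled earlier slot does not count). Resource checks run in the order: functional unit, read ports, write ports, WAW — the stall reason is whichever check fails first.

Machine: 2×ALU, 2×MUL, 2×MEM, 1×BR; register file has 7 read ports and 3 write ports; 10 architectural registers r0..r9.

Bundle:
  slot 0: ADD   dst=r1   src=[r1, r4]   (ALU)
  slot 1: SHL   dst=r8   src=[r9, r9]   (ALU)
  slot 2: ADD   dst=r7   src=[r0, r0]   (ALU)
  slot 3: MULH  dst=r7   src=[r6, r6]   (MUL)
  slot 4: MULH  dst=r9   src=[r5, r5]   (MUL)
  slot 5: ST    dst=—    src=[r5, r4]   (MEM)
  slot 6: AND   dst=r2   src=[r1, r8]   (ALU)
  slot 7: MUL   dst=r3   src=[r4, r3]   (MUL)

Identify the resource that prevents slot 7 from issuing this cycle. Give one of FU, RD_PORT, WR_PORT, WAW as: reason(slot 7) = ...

reason(slot 7) = RD_PORT

  0. ALU→r1 ⇒ go  {1A/2Mu/2Ld/1B | 5r 2w}
  1. ALU→r8 ⇒ go  {0A/2Mu/2Ld/1B | 4r 1w}
  2. ALU→r7 ⇒ no(FU)  {0A/2Mu/2Ld/1B | 4r 1w}
  3. MUL→r7 ⇒ go  {0A/1Mu/2Ld/1B | 3r 0w}
  4. MUL→r9 ⇒ no(WR_PORT)  {0A/1Mu/2Ld/1B | 3r 0w}
  5. MEM ⇒ go  {0A/1Mu/1Ld/1B | 1r 0w}
  6. ALU→r2 ⇒ no(FU)  {0A/1Mu/1Ld/1B | 1r 0w}
  7. MUL→r3 ⇒ no(RD_PORT)  {0A/1Mu/1Ld/1B | 1r 0w}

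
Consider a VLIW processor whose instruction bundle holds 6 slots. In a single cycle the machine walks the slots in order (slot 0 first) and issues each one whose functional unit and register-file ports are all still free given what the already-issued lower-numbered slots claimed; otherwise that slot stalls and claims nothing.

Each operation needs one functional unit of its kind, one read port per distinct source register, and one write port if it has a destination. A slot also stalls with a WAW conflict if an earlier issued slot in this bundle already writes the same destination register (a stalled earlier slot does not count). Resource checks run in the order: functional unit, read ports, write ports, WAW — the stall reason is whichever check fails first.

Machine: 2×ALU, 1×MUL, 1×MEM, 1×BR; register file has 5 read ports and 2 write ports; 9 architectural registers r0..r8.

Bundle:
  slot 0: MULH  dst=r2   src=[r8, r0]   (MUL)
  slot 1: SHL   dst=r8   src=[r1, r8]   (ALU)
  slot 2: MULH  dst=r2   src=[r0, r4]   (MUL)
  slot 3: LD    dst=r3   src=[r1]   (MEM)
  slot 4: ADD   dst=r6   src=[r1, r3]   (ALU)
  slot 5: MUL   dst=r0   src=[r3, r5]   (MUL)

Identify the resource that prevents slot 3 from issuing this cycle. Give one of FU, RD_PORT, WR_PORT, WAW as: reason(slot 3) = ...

  0. MUL→r2 ⇒ go  {2A/0Mu/1Ld/1B | 3r 1w}
  1. ALU→r8 ⇒ go  {1A/0Mu/1Ld/1B | 1r 0w}
  2. MUL→r2 ⇒ no(FU)  {1A/0Mu/1Ld/1B | 1r 0w}
  3. MEM→r3 ⇒ no(WR_PORT)  {1A/0Mu/1Ld/1B | 1r 0w}
  4. ALU→r6 ⇒ no(RD_PORT)  {1A/0Mu/1Ld/1B | 1r 0w}
  5. MUL→r0 ⇒ no(FU)  {1A/0Mu/1Ld/1B | 1r 0w}

reason(slot 3) = WR_PORT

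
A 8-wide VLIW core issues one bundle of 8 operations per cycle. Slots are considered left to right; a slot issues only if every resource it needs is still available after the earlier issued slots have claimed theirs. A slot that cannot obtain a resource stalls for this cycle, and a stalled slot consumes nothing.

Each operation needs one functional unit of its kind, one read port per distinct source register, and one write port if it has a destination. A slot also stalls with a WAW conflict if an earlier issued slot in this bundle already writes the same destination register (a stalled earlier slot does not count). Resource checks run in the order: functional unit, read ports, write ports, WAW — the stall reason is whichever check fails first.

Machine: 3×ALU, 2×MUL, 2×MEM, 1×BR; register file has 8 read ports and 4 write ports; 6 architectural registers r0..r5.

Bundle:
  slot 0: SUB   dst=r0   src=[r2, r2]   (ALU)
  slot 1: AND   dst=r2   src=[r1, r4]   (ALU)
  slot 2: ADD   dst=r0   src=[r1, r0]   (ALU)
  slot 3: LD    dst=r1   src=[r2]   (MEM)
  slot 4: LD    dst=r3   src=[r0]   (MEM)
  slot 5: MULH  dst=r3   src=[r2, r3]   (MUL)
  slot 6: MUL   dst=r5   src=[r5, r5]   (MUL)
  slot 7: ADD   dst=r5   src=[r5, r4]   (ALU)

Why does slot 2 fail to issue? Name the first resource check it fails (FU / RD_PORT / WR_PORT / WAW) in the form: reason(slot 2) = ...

reason(slot 2) = WAW

  0. ALU→r0 ⇒ go  {2A/2Mu/2Ld/1B | 7r 3w}
  1. ALU→r2 ⇒ go  {1A/2Mu/2Ld/1B | 5r 2w}
  2. ALU→r0 ⇒ no(WAW)  {1A/2Mu/2Ld/1B | 5r 2w}
  3. MEM→r1 ⇒ go  {1A/2Mu/1Ld/1B | 4r 1w}
  4. MEM→r3 ⇒ go  {1A/2Mu/0Ld/1B | 3r 0w}
  5. MUL→r3 ⇒ no(WR_PORT)  {1A/2Mu/0Ld/1B | 3r 0w}
  6. MUL→r5 ⇒ no(WR_PORT)  {1A/2Mu/0Ld/1B | 3r 0w}
  7. ALU→r5 ⇒ no(WR_PORT)  {1A/2Mu/0Ld/1B | 3r 0w}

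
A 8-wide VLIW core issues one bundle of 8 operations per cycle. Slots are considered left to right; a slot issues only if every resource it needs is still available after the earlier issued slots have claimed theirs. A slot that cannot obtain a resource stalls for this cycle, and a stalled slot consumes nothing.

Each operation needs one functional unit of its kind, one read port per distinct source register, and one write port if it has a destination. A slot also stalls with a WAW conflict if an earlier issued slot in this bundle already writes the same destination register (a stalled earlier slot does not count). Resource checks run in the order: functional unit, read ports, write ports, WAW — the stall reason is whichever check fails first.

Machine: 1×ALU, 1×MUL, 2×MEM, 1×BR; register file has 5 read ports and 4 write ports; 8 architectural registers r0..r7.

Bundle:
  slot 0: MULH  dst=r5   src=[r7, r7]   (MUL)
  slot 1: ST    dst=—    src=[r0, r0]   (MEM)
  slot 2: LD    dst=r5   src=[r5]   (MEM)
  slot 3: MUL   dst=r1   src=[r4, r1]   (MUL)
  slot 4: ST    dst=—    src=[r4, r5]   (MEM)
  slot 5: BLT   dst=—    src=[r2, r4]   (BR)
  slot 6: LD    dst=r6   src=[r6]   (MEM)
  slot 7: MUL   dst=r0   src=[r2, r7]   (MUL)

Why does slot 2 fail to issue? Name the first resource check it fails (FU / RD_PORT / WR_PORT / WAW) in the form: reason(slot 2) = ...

reason(slot 2) = WAW

(0) want 1×MUL +1rd +1wr — yes → AL1|MU0|ME2|BR1|rd4|wr3
(1) want 1×MEM +1rd +0wr — yes → AL1|MU0|ME1|BR1|rd3|wr3
(2) want 1×MEM +1rd +1wr — WAW → AL1|MU0|ME1|BR1|rd3|wr3
(3) want 1×MUL +2rd +1wr — FU → AL1|MU0|ME1|BR1|rd3|wr3
(4) want 1×MEM +2rd +0wr — yes → AL1|MU0|ME0|BR1|rd1|wr3
(5) want 1×BR +2rd +0wr — RD_PORT → AL1|MU0|ME0|BR1|rd1|wr3
(6) want 1×MEM +1rd +1wr — FU → AL1|MU0|ME0|BR1|rd1|wr3
(7) want 1×MUL +2rd +1wr — FU → AL1|MU0|ME0|BR1|rd1|wr3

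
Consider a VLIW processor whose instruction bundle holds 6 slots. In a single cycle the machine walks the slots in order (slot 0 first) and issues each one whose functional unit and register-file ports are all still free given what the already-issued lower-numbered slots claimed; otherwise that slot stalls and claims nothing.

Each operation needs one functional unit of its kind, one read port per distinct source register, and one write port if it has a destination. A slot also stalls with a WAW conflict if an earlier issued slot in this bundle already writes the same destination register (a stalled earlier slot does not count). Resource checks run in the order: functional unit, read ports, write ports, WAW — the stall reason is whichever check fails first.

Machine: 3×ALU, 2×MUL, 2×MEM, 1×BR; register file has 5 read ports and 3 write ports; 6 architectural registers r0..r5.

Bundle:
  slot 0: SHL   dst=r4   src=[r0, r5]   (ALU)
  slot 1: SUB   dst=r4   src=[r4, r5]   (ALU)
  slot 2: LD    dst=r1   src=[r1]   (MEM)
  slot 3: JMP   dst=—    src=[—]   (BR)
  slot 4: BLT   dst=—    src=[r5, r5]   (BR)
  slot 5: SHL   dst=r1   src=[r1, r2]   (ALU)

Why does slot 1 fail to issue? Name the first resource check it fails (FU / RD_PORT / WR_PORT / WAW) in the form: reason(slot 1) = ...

#0 ALU src=r0,r5 dispatched  <A:2 Mu:2 Ld:2 B:1 rd:3 wr:2>
#1 ALU src=r4,r5 held:WAW  <A:2 Mu:2 Ld:2 B:1 rd:3 wr:2>
#2 MEM src=r1 dispatched  <A:2 Mu:2 Ld:1 B:1 rd:2 wr:1>
#3 BR src=- dispatched  <A:2 Mu:2 Ld:1 B:0 rd:2 wr:1>
#4 BR src=r5,r5 held:FU  <A:2 Mu:2 Ld:1 B:0 rd:2 wr:1>
#5 ALU src=r1,r2 held:WAW  <A:2 Mu:2 Ld:1 B:0 rd:2 wr:1>

reason(slot 1) = WAW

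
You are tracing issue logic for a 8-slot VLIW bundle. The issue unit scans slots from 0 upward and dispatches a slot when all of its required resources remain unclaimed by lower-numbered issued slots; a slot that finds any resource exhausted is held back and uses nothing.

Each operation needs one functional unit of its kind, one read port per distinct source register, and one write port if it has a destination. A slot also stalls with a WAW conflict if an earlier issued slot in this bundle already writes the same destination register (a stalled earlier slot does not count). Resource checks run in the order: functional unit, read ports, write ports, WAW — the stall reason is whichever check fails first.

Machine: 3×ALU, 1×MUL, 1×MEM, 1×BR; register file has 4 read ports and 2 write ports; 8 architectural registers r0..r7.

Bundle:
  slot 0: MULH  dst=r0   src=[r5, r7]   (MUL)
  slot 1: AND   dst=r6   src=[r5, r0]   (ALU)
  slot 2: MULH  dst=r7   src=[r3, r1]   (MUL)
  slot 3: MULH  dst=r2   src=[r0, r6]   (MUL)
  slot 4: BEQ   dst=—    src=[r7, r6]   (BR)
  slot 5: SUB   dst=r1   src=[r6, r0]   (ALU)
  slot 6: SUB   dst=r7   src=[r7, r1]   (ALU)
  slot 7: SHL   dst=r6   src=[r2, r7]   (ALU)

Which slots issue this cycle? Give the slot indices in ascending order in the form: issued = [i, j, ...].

[0] MUL needs rd=2 wr=1: ok; after: ALU=3 MUL=0 MEM=1 BR=1, R=2, W=1
[1] ALU needs rd=2 wr=1: ok; after: ALU=2 MUL=0 MEM=1 BR=1, R=0, W=0
[2] MUL needs rd=2 wr=1: FU; after: ALU=2 MUL=0 MEM=1 BR=1, R=0, W=0
[3] MUL needs rd=2 wr=1: FU; after: ALU=2 MUL=0 MEM=1 BR=1, R=0, W=0
[4] BR needs rd=2 wr=0: RD_PORT; after: ALU=2 MUL=0 MEM=1 BR=1, R=0, W=0
[5] ALU needs rd=2 wr=1: RD_PORT; after: ALU=2 MUL=0 MEM=1 BR=1, R=0, W=0
[6] ALU needs rd=2 wr=1: RD_PORT; after: ALU=2 MUL=0 MEM=1 BR=1, R=0, W=0
[7] ALU needs rd=2 wr=1: RD_PORT; after: ALU=2 MUL=0 MEM=1 BR=1, R=0, W=0

issued = [0, 1]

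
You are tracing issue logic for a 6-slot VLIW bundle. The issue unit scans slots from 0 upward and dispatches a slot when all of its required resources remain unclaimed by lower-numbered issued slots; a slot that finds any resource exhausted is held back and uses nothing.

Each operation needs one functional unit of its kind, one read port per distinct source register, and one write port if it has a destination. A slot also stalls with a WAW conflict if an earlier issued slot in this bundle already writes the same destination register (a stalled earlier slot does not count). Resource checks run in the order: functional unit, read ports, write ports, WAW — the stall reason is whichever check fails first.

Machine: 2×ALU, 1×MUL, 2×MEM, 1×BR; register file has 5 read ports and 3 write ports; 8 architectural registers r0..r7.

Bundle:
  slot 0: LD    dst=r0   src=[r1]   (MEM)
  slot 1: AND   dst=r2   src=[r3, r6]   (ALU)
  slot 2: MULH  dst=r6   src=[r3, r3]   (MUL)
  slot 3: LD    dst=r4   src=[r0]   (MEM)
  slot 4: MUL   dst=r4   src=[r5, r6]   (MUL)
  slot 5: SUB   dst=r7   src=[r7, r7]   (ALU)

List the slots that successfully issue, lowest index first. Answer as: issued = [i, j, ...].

[0] MEM needs rd=1 wr=1: ok; after: ALU=2 MUL=1 MEM=1 BR=1, R=4, W=2
[1] ALU needs rd=2 wr=1: ok; after: ALU=1 MUL=1 MEM=1 BR=1, R=2, W=1
[2] MUL needs rd=1 wr=1: ok; after: ALU=1 MUL=0 MEM=1 BR=1, R=1, W=0
[3] MEM needs rd=1 wr=1: WR_PORT; after: ALU=1 MUL=0 MEM=1 BR=1, R=1, W=0
[4] MUL needs rd=2 wr=1: FU; after: ALU=1 MUL=0 MEM=1 BR=1, R=1, W=0
[5] ALU needs rd=1 wr=1: WR_PORT; after: ALU=1 MUL=0 MEM=1 BR=1, R=1, W=0

issued = [0, 1, 2]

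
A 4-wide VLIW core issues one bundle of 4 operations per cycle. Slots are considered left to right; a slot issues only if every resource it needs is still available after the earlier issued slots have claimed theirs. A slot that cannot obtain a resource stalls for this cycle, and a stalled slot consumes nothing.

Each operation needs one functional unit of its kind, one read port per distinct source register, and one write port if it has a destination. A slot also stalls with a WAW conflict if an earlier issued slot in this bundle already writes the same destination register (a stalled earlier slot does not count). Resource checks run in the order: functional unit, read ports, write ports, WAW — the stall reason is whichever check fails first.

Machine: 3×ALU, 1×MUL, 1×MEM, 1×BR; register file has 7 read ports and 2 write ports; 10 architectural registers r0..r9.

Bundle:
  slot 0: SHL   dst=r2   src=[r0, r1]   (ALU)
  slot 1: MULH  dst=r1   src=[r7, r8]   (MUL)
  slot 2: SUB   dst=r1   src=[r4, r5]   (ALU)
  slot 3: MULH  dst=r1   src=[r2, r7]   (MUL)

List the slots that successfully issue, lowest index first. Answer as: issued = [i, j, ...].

issued = [0, 1]

[0] ALU needs rd=2 wr=1: ok; after: ALU=2 MUL=1 MEM=1 BR=1, R=5, W=1
[1] MUL needs rd=2 wr=1: ok; after: ALU=2 MUL=0 MEM=1 BR=1, R=3, W=0
[2] ALU needs rd=2 wr=1: WR_PORT; after: ALU=2 MUL=0 MEM=1 BR=1, R=3, W=0
[3] MUL needs rd=2 wr=1: FU; after: ALU=2 MUL=0 MEM=1 BR=1, R=3, W=0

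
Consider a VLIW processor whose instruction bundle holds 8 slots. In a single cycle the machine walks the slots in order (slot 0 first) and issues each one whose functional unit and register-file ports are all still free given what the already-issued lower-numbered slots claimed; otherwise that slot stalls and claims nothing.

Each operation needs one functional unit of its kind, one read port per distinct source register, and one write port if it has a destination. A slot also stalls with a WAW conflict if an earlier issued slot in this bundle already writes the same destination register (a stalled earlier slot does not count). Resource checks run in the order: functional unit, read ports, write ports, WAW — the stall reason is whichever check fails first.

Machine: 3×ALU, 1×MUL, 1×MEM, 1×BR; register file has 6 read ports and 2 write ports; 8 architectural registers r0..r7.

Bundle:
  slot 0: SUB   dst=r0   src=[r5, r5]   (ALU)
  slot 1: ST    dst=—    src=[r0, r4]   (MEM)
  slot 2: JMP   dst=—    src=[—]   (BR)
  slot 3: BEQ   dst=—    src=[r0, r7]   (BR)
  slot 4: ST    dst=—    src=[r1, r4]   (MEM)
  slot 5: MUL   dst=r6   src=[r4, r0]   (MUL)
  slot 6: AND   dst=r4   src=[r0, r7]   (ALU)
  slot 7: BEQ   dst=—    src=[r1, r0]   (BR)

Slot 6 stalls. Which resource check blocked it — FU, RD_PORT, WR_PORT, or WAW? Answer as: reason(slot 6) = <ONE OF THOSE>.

reason(slot 6) = RD_PORT

[0] ALU needs rd=1 wr=1: ok; after: ALU=2 MUL=1 MEM=1 BR=1, R=5, W=1
[1] MEM needs rd=2 wr=0: ok; after: ALU=2 MUL=1 MEM=0 BR=1, R=3, W=1
[2] BR needs rd=0 wr=0: ok; after: ALU=2 MUL=1 MEM=0 BR=0, R=3, W=1
[3] BR needs rd=2 wr=0: FU; after: ALU=2 MUL=1 MEM=0 BR=0, R=3, W=1
[4] MEM needs rd=2 wr=0: FU; after: ALU=2 MUL=1 MEM=0 BR=0, R=3, W=1
[5] MUL needs rd=2 wr=1: ok; after: ALU=2 MUL=0 MEM=0 BR=0, R=1, W=0
[6] ALU needs rd=2 wr=1: RD_PORT; after: ALU=2 MUL=0 MEM=0 BR=0, R=1, W=0
[7] BR needs rd=2 wr=0: FU; after: ALU=2 MUL=0 MEM=0 BR=0, R=1, W=0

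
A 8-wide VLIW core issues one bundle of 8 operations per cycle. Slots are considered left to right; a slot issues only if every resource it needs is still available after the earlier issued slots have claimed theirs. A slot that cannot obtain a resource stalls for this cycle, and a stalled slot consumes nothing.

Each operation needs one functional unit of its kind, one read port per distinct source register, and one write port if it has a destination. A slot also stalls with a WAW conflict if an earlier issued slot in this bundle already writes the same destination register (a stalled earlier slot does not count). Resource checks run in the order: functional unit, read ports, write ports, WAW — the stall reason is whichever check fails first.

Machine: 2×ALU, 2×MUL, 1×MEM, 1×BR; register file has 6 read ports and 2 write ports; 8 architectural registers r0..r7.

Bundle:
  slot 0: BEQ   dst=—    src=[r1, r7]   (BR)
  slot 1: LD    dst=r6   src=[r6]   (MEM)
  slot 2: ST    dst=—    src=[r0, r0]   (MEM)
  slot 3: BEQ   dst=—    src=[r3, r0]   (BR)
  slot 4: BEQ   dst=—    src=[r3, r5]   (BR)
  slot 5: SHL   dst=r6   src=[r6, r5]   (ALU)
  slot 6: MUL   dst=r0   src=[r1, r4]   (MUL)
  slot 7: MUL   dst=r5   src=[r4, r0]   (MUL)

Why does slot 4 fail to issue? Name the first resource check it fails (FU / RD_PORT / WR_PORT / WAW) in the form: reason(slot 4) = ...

#0 BR src=r1,r7 dispatched  <A:2 Mu:2 Ld:1 B:0 rd:4 wr:2>
#1 MEM src=r6 dispatched  <A:2 Mu:2 Ld:0 B:0 rd:3 wr:1>
#2 MEM src=r0,r0 held:FU  <A:2 Mu:2 Ld:0 B:0 rd:3 wr:1>
#3 BR src=r3,r0 held:FU  <A:2 Mu:2 Ld:0 B:0 rd:3 wr:1>
#4 BR src=r3,r5 held:FU  <A:2 Mu:2 Ld:0 B:0 rd:3 wr:1>
#5 ALU src=r6,r5 held:WAW  <A:2 Mu:2 Ld:0 B:0 rd:3 wr:1>
#6 MUL src=r1,r4 dispatched  <A:2 Mu:1 Ld:0 B:0 rd:1 wr:0>
#7 MUL src=r4,r0 held:RD_PORT  <A:2 Mu:1 Ld:0 B:0 rd:1 wr:0>

reason(slot 4) = FU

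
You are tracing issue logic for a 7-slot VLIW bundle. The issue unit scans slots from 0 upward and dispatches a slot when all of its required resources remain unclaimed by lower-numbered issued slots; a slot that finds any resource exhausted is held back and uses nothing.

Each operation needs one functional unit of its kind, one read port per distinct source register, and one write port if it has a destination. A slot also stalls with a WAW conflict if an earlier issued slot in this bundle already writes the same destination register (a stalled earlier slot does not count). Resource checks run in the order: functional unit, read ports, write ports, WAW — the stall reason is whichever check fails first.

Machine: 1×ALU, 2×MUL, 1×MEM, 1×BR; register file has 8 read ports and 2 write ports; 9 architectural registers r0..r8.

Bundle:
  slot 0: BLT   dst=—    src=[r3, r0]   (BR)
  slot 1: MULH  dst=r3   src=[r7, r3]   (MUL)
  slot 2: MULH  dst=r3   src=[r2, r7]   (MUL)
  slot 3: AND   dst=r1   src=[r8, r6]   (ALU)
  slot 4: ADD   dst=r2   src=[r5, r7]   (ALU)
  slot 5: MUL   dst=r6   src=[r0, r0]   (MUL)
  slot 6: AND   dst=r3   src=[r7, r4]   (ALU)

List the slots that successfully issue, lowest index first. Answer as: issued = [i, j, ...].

issued = [0, 1, 3]

  0. BR ⇒ go  {1A/2Mu/1Ld/0B | 6r 2w}
  1. MUL→r3 ⇒ go  {1A/1Mu/1Ld/0B | 4r 1w}
  2. MUL→r3 ⇒ no(WAW)  {1A/1Mu/1Ld/0B | 4r 1w}
  3. ALU→r1 ⇒ go  {0A/1Mu/1Ld/0B | 2r 0w}
  4. ALU→r2 ⇒ no(FU)  {0A/1Mu/1Ld/0B | 2r 0w}
  5. MUL→r6 ⇒ no(WR_PORT)  {0A/1Mu/1Ld/0B | 2r 0w}
  6. ALU→r3 ⇒ no(FU)  {0A/1Mu/1Ld/0B | 2r 0w}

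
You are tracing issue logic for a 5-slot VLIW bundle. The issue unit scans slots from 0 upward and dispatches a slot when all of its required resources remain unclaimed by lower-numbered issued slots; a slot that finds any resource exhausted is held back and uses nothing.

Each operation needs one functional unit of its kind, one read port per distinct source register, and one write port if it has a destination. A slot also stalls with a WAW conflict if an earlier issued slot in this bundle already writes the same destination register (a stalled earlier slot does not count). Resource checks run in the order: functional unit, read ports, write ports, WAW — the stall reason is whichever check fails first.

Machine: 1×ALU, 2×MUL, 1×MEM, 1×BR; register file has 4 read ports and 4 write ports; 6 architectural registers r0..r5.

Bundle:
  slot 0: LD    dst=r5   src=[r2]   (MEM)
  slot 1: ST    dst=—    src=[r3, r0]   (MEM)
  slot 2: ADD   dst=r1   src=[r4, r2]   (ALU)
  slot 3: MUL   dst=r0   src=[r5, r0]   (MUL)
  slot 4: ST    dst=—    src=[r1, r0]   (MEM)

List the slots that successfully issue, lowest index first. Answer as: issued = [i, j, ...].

issued = [0, 2]

  0. MEM→r5 ⇒ go  {1A/2Mu/0Ld/1B | 3r 3w}
  1. MEM ⇒ no(FU)  {1A/2Mu/0Ld/1B | 3r 3w}
  2. ALU→r1 ⇒ go  {0A/2Mu/0Ld/1B | 1r 2w}
  3. MUL→r0 ⇒ no(RD_PORT)  {0A/2Mu/0Ld/1B | 1r 2w}
  4. MEM ⇒ no(FU)  {0A/2Mu/0Ld/1B | 1r 2w}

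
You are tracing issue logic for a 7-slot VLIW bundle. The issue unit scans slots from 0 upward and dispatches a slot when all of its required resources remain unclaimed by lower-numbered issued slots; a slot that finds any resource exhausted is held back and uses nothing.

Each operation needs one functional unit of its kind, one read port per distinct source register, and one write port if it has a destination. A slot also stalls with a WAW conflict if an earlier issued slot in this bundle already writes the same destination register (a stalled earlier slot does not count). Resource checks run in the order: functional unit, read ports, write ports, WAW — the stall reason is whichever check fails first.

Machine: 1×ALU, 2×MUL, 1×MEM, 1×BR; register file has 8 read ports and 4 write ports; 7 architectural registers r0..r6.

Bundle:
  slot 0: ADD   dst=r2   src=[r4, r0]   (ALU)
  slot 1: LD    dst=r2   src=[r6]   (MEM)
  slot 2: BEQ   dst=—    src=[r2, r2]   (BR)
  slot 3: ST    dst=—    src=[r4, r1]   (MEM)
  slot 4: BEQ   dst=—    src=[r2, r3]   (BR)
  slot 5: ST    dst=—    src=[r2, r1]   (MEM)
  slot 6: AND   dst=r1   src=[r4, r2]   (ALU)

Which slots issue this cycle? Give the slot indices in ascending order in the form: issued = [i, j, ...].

(0) want 1×ALU +2rd +1wr — yes → AL0|MU2|ME1|BR1|rd6|wr3
(1) want 1×MEM +1rd +1wr — WAW → AL0|MU2|ME1|BR1|rd6|wr3
(2) want 1×BR +1rd +0wr — yes → AL0|MU2|ME1|BR0|rd5|wr3
(3) want 1×MEM +2rd +0wr — yes → AL0|MU2|ME0|BR0|rd3|wr3
(4) want 1×BR +2rd +0wr — FU → AL0|MU2|ME0|BR0|rd3|wr3
(5) want 1×MEM +2rd +0wr — FU → AL0|MU2|ME0|BR0|rd3|wr3
(6) want 1×ALU +2rd +1wr — FU → AL0|MU2|ME0|BR0|rd3|wr3

issued = [0, 2, 3]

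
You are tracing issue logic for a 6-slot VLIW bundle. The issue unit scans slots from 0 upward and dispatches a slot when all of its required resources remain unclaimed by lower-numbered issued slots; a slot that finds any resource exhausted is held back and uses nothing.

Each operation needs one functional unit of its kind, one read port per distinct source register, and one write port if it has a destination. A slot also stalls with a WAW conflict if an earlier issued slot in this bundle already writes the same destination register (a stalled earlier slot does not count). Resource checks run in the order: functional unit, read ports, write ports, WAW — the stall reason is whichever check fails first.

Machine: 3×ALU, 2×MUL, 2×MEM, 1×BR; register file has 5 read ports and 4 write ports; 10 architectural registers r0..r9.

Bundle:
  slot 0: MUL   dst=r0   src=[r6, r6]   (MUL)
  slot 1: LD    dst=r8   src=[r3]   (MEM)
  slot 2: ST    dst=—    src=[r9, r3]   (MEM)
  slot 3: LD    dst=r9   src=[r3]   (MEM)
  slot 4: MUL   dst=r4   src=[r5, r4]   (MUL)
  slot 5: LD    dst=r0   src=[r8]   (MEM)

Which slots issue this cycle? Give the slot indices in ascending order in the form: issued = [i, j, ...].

issued = [0, 1, 2]

(0) want 1×MUL +1rd +1wr — yes → AL3|MU1|ME2|BR1|rd4|wr3
(1) want 1×MEM +1rd +1wr — yes → AL3|MU1|ME1|BR1|rd3|wr2
(2) want 1×MEM +2rd +0wr — yes → AL3|MU1|ME0|BR1|rd1|wr2
(3) want 1×MEM +1rd +1wr — FU → AL3|MU1|ME0|BR1|rd1|wr2
(4) want 1×MUL +2rd +1wr — RD_PORT → AL3|MU1|ME0|BR1|rd1|wr2
(5) want 1×MEM +1rd +1wr — FU → AL3|MU1|ME0|BR1|rd1|wr2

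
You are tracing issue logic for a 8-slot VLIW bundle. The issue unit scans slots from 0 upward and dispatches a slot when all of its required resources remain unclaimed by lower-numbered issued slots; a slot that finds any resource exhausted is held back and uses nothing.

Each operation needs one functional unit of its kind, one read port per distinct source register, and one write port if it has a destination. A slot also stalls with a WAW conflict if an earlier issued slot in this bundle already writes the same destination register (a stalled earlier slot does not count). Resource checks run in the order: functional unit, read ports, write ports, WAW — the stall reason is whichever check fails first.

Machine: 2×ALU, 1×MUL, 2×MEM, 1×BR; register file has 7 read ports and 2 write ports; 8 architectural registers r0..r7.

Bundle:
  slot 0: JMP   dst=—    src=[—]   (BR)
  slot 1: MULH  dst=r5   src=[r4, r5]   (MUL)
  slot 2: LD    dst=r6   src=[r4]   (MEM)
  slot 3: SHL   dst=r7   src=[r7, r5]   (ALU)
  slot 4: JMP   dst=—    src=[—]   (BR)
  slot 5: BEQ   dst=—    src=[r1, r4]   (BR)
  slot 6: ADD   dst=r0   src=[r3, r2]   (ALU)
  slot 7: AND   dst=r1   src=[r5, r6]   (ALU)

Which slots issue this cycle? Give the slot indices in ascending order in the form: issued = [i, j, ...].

issued = [0, 1, 2]

(0) want 1×BR +0rd +0wr — yes → AL2|MU1|ME2|BR0|rd7|wr2
(1) want 1×MUL +2rd +1wr — yes → AL2|MU0|ME2|BR0|rd5|wr1
(2) want 1×MEM +1rd +1wr — yes → AL2|MU0|ME1|BR0|rd4|wr0
(3) want 1×ALU +2rd +1wr — WR_PORT → AL2|MU0|ME1|BR0|rd4|wr0
(4) want 1×BR +0rd +0wr — FU → AL2|MU0|ME1|BR0|rd4|wr0
(5) want 1×BR +2rd +0wr — FU → AL2|MU0|ME1|BR0|rd4|wr0
(6) want 1×ALU +2rd +1wr — WR_PORT → AL2|MU0|ME1|BR0|rd4|wr0
(7) want 1×ALU +2rd +1wr — WR_PORT → AL2|MU0|ME1|BR0|rd4|wr0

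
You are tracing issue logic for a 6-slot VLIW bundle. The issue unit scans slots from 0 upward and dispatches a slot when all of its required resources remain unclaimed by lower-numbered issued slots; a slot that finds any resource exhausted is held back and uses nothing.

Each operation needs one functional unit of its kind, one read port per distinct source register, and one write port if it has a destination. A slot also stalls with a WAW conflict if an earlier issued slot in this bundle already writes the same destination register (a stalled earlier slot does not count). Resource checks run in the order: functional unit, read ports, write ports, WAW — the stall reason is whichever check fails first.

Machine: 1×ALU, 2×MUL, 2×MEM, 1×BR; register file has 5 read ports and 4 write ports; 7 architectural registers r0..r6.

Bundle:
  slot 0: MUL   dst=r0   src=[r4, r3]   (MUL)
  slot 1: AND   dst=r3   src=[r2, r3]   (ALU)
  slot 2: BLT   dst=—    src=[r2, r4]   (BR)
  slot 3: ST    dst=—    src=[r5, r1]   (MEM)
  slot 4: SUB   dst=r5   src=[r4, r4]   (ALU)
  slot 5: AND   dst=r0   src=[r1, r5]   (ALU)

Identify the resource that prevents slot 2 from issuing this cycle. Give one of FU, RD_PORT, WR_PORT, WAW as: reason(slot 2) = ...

reason(slot 2) = RD_PORT

  0. MUL→r0 ⇒ go  {1A/1Mu/2Ld/1B | 3r 3w}
  1. ALU→r3 ⇒ go  {0A/1Mu/2Ld/1B | 1r 2w}
  2. BR ⇒ no(RD_PORT)  {0A/1Mu/2Ld/1B | 1r 2w}
  3. MEM ⇒ no(RD_PORT)  {0A/1Mu/2Ld/1B | 1r 2w}
  4. ALU→r5 ⇒ no(FU)  {0A/1Mu/2Ld/1B | 1r 2w}
  5. ALU→r0 ⇒ no(FU)  {0A/1Mu/2Ld/1B | 1r 2w}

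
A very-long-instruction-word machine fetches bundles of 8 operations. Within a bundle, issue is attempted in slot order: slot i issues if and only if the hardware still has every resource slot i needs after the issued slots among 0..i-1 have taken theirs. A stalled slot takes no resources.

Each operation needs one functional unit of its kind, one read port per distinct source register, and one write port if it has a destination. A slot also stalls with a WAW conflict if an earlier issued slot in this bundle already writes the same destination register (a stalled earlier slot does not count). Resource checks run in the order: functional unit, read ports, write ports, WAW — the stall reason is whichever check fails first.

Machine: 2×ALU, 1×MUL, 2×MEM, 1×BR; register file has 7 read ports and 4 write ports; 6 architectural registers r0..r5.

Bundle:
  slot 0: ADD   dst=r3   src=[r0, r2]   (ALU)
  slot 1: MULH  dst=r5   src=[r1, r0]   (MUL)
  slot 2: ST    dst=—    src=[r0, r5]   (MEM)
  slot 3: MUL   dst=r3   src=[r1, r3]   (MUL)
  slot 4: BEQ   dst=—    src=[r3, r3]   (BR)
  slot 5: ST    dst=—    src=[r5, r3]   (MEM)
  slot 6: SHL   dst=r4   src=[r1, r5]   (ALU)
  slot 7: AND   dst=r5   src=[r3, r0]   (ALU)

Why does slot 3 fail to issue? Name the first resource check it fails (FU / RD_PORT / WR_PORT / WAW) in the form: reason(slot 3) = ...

reason(slot 3) = FU

#0 ALU src=r0,r2 dispatched  <A:1 Mu:1 Ld:2 B:1 rd:5 wr:3>
#1 MUL src=r1,r0 dispatched  <A:1 Mu:0 Ld:2 B:1 rd:3 wr:2>
#2 MEM src=r0,r5 dispatched  <A:1 Mu:0 Ld:1 B:1 rd:1 wr:2>
#3 MUL src=r1,r3 held:FU  <A:1 Mu:0 Ld:1 B:1 rd:1 wr:2>
#4 BR src=r3,r3 dispatched  <A:1 Mu:0 Ld:1 B:0 rd:0 wr:2>
#5 MEM src=r5,r3 held:RD_PORT  <A:1 Mu:0 Ld:1 B:0 rd:0 wr:2>
#6 ALU src=r1,r5 held:RD_PORT  <A:1 Mu:0 Ld:1 B:0 rd:0 wr:2>
#7 ALU src=r3,r0 held:RD_PORT  <A:1 Mu:0 Ld:1 B:0 rd:0 wr:2>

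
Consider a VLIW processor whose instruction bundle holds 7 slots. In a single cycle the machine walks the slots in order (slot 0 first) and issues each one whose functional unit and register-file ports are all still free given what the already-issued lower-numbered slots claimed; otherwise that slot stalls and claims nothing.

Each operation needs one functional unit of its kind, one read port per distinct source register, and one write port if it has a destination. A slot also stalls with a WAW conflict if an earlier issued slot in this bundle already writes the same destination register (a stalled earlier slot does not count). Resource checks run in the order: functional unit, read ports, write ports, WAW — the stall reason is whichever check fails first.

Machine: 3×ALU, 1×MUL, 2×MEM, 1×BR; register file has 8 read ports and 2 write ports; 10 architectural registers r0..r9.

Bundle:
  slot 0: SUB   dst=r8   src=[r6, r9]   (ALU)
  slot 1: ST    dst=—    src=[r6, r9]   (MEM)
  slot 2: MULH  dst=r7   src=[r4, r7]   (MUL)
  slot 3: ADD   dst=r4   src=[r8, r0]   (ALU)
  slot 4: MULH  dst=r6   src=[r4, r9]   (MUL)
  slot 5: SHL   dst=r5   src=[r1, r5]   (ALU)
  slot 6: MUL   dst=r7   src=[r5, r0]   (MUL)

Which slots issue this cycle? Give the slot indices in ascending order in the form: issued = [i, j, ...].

issued = [0, 1, 2]

  0. ALU→r8 ⇒ go  {2A/1Mu/2Ld/1B | 6r 1w}
  1. MEM ⇒ go  {2A/1Mu/1Ld/1B | 4r 1w}
  2. MUL→r7 ⇒ go  {2A/0Mu/1Ld/1B | 2r 0w}
  3. ALU→r4 ⇒ no(WR_PORT)  {2A/0Mu/1Ld/1B | 2r 0w}
  4. MUL→r6 ⇒ no(FU)  {2A/0Mu/1Ld/1B | 2r 0w}
  5. ALU→r5 ⇒ no(WR_PORT)  {2A/0Mu/1Ld/1B | 2r 0w}
  6. MUL→r7 ⇒ no(FU)  {2A/0Mu/1Ld/1B | 2r 0w}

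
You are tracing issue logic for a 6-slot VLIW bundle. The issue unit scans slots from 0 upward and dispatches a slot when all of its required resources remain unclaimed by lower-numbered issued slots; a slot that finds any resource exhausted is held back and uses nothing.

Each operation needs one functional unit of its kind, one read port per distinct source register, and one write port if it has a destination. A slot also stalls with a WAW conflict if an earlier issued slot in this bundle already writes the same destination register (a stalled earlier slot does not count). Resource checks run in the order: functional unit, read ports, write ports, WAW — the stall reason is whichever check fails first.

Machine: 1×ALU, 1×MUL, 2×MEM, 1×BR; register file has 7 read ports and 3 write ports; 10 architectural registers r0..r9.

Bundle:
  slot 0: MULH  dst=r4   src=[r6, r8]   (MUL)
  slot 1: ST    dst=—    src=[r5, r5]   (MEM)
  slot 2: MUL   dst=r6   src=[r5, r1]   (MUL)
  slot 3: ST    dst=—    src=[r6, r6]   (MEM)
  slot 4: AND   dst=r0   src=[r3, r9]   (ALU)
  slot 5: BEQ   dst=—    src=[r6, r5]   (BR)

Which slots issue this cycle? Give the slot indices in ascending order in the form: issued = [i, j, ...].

issued = [0, 1, 3, 4]

#0 MUL src=r6,r8 dispatched  <A:1 Mu:0 Ld:2 B:1 rd:5 wr:2>
#1 MEM src=r5,r5 dispatched  <A:1 Mu:0 Ld:1 B:1 rd:4 wr:2>
#2 MUL src=r5,r1 held:FU  <A:1 Mu:0 Ld:1 B:1 rd:4 wr:2>
#3 MEM src=r6,r6 dispatched  <A:1 Mu:0 Ld:0 B:1 rd:3 wr:2>
#4 ALU src=r3,r9 dispatched  <A:0 Mu:0 Ld:0 B:1 rd:1 wr:1>
#5 BR src=r6,r5 held:RD_PORT  <A:0 Mu:0 Ld:0 B:1 rd:1 wr:1>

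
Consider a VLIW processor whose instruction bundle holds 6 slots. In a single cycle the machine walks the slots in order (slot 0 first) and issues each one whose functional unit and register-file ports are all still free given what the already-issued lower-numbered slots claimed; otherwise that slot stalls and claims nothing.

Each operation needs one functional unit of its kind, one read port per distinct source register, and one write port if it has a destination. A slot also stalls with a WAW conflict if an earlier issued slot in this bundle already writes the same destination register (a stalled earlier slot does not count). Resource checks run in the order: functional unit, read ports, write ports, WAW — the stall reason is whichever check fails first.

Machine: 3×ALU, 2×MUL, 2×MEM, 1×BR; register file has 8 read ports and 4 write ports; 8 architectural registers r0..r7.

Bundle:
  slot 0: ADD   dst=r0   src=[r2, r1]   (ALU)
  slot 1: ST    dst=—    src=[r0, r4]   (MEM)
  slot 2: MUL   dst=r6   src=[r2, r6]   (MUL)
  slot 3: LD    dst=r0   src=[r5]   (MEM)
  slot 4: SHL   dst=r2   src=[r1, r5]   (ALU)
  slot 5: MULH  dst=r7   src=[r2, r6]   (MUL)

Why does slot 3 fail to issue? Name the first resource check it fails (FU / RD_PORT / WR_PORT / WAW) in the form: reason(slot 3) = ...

reason(slot 3) = WAW

#0 ALU src=r2,r1 dispatched  <A:2 Mu:2 Ld:2 B:1 rd:6 wr:3>
#1 MEM src=r0,r4 dispatched  <A:2 Mu:2 Ld:1 B:1 rd:4 wr:3>
#2 MUL src=r2,r6 dispatched  <A:2 Mu:1 Ld:1 B:1 rd:2 wr:2>
#3 MEM src=r5 held:WAW  <A:2 Mu:1 Ld:1 B:1 rd:2 wr:2>
#4 ALU src=r1,r5 dispatched  <A:1 Mu:1 Ld:1 B:1 rd:0 wr:1>
#5 MUL src=r2,r6 held:RD_PORT  <A:1 Mu:1 Ld:1 B:1 rd:0 wr:1>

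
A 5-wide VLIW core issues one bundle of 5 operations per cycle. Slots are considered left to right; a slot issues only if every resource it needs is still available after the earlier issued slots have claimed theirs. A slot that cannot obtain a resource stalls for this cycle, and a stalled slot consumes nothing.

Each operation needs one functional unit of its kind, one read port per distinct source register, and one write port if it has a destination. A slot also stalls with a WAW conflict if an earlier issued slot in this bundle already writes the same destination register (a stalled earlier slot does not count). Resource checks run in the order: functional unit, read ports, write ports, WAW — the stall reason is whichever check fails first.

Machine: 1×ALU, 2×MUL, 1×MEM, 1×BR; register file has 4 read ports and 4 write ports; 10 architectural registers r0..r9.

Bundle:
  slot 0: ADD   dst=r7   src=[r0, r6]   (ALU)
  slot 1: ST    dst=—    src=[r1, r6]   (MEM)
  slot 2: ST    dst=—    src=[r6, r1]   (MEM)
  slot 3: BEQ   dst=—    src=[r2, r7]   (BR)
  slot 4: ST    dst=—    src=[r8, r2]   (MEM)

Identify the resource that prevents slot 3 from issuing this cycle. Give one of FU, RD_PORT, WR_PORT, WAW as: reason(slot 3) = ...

reason(slot 3) = RD_PORT

[0] ALU needs rd=2 wr=1: ok; after: ALU=0 MUL=2 MEM=1 BR=1, R=2, W=3
[1] MEM needs rd=2 wr=0: ok; after: ALU=0 MUL=2 MEM=0 BR=1, R=0, W=3
[2] MEM needs rd=2 wr=0: FU; after: ALU=0 MUL=2 MEM=0 BR=1, R=0, W=3
[3] BR needs rd=2 wr=0: RD_PORT; after: ALU=0 MUL=2 MEM=0 BR=1, R=0, W=3
[4] MEM needs rd=2 wr=0: FU; after: ALU=0 MUL=2 MEM=0 BR=1, R=0, W=3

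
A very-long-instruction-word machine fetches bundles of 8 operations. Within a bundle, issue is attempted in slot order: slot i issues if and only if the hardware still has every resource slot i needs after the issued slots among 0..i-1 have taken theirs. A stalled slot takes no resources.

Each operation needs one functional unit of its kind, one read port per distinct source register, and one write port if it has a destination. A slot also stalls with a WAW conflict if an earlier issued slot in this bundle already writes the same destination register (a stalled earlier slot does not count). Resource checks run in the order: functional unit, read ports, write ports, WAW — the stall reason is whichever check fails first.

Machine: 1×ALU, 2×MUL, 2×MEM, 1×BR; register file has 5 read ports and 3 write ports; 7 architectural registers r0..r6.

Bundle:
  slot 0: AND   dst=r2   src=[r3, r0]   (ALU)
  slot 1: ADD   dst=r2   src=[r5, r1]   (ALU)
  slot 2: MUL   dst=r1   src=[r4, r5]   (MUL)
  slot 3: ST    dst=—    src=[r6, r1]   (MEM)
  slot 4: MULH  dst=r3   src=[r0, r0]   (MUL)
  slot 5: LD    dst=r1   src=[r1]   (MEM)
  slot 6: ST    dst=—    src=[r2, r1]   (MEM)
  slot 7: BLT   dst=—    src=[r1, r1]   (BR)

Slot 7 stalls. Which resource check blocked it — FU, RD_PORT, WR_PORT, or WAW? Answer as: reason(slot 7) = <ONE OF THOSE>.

slot 0 (ALU): ISSUE — free A0,Mu2,Ld2,B1 rp3 wp2
slot 1 (ALU): stall FU — free A0,Mu2,Ld2,B1 rp3 wp2
slot 2 (MUL): ISSUE — free A0,Mu1,Ld2,B1 rp1 wp1
slot 3 (MEM): stall RD_PORT — free A0,Mu1,Ld2,B1 rp1 wp1
slot 4 (MUL): ISSUE — free A0,Mu0,Ld2,B1 rp0 wp0
slot 5 (MEM): stall RD_PORT — free A0,Mu0,Ld2,B1 rp0 wp0
slot 6 (MEM): stall RD_PORT — free A0,Mu0,Ld2,B1 rp0 wp0
slot 7 (BR): stall RD_PORT — free A0,Mu0,Ld2,B1 rp0 wp0

reason(slot 7) = RD_PORT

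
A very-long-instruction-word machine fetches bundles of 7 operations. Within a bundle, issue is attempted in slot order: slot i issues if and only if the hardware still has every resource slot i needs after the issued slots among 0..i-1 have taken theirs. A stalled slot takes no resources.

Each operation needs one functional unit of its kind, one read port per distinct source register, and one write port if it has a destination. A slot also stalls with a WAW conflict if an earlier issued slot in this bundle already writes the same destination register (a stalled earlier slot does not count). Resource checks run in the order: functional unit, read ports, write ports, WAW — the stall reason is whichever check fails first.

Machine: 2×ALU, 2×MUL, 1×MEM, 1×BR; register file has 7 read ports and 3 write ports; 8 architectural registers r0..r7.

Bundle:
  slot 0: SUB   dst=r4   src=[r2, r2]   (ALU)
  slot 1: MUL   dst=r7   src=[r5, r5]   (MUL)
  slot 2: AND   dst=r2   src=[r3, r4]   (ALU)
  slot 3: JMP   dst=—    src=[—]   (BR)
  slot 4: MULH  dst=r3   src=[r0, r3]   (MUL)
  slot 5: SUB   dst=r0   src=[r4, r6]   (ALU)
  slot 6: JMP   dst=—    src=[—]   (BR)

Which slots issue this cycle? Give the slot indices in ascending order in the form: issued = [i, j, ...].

issued = [0, 1, 2, 3]

  0. ALU→r4 ⇒ go  {1A/2Mu/1Ld/1B | 6r 2w}
  1. MUL→r7 ⇒ go  {1A/1Mu/1Ld/1B | 5r 1w}
  2. ALU→r2 ⇒ go  {0A/1Mu/1Ld/1B | 3r 0w}
  3. BR ⇒ go  {0A/1Mu/1Ld/0B | 3r 0w}
  4. MUL→r3 ⇒ no(WR_PORT)  {0A/1Mu/1Ld/0B | 3r 0w}
  5. ALU→r0 ⇒ no(FU)  {0A/1Mu/1Ld/0B | 3r 0w}
  6. BR ⇒ no(FU)  {0A/1Mu/1Ld/0B | 3r 0w}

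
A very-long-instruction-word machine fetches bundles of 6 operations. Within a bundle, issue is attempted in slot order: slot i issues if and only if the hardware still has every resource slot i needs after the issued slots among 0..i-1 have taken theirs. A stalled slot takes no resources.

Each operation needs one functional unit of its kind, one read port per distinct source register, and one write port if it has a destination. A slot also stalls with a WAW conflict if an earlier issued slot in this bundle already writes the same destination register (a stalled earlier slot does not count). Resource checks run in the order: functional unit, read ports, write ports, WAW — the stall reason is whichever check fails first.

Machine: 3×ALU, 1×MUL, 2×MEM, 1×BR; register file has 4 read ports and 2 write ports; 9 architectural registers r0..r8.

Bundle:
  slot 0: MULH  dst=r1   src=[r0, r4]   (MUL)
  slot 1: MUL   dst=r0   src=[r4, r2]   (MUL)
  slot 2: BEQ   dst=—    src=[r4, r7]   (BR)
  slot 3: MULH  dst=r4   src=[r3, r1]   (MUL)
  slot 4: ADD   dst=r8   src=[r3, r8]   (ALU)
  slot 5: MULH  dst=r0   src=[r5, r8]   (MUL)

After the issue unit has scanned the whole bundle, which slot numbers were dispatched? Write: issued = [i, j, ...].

issued = [0, 2]

slot 0 (MUL): ISSUE — free A3,Mu0,Ld2,B1 rp2 wp1
slot 1 (MUL): stall FU — free A3,Mu0,Ld2,B1 rp2 wp1
slot 2 (BR): ISSUE — free A3,Mu0,Ld2,B0 rp0 wp1
slot 3 (MUL): stall FU — free A3,Mu0,Ld2,B0 rp0 wp1
slot 4 (ALU): stall RD_PORT — free A3,Mu0,Ld2,B0 rp0 wp1
slot 5 (MUL): stall FU — free A3,Mu0,Ld2,B0 rp0 wp1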